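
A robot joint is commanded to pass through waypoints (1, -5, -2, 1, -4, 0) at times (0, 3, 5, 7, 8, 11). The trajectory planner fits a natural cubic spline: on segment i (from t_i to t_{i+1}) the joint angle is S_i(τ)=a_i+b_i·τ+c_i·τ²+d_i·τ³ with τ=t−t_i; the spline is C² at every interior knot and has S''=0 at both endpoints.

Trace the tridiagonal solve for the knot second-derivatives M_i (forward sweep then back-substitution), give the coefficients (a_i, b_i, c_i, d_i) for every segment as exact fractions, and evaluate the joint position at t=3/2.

  seg 0: a=1 b=-2354/813 c=0 d=728/7317
  seg 1: a=-5 b=-170/813 c=728/813 d=-133/6504
  seg 2: a=-2 b=1695/542 c=2513/3252 d=-5159/6504
  seg 3: a=1 b=-2683/813 c=-3241/813 d=1859/813
  seg 4: a=-4 b=-1196/271 c=2336/813 d=-2336/7317
S(3/2) = -815/271

Δ: Δ0=-2, Δ1=3/2, Δ2=3/2, Δ3=-5, Δ4=4/3
row 1: diag=10, rhs=21; c'=1/5, d'=21/10
row 2: denom=8−2·1/5=38/5; d'=(0−2·21/10)/(38/5)=-21/38
row 3: denom=6−2·5/19=104/19; d'=(-39−2·-21/38)/(104/19)=-90/13
row 4: denom=8−1·19/104=813/104; d'=(38−1·-90/13)/(813/104)=4672/813
back: M4=4672/813
back: M3=-90/13−19/104·4672/813=-6482/813
back: M2=-21/38−5/19·-6482/813=2513/1626
back: M1=21/10−1/5·2513/1626=1456/813
M: M0=0, M1=1456/813, M2=2513/1626, M3=-6482/813, M4=4672/813, M5=0
seg 0: a=1, c=M0/2=0, d=(M1−M0)/(6·3)=728/7317, b=Δ0−h0·(2M0+M1)/6=-2354/813
seg 1: a=-5, c=M1/2=728/813, d=(M2−M1)/(6·2)=-133/6504, b=Δ1−h1·(2M1+M2)/6=-170/813
seg 2: a=-2, c=M2/2=2513/3252, d=(M3−M2)/(6·2)=-5159/6504, b=Δ2−h2·(2M2+M3)/6=1695/542
seg 3: a=1, c=M3/2=-3241/813, d=(M4−M3)/(6·1)=1859/813, b=Δ3−h3·(2M3+M4)/6=-2683/813
seg 4: a=-4, c=M4/2=2336/813, d=(M5−M4)/(6·3)=-2336/7317, b=Δ4−h4·(2M4+M5)/6=-1196/271
t_q=3/2 → seg 0, τ=3/2; S=1+-2354/813·τ+0·τ²+728/7317·τ³=-815/271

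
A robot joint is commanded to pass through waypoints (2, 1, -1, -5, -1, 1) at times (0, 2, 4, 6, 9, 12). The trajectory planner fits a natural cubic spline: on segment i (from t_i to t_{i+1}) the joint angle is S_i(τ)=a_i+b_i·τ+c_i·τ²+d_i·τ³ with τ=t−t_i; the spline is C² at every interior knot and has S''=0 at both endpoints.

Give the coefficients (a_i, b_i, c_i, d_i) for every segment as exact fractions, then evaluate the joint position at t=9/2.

  seg 0: a=2 b=-513/1046 c=0 d=-5/2092
  seg 1: a=1 b=-543/1046 c=-15/1046 d=-473/4184
  seg 2: a=-1 b=-1011/523 c=-1449/2092 d=1379/4184
  seg 3: a=-5 b=-783/1046 c=672/523 d=-5563/28242
  seg 4: a=-1 b=859/523 c=-1531/3138 d=1531/28242
S(9/2) = -70241/33472

Δ: Δ0=-1/2, Δ1=-1, Δ2=-2, Δ3=4/3, Δ4=2/3
row 1: diag=8, rhs=-3; c'=1/4, d'=-3/8
row 2: denom=8−2·1/4=15/2; d'=(-6−2·-3/8)/(15/2)=-7/10
row 3: denom=10−2·4/15=142/15; d'=(20−2·-7/10)/(142/15)=321/142
row 4: denom=12−3·45/142=1569/142; d'=(-4−3·321/142)/(1569/142)=-1531/1569
back: M4=-1531/1569
back: M3=321/142−45/142·-1531/1569=1344/523
back: M2=-7/10−4/15·1344/523=-1449/1046
back: M1=-3/8−1/4·-1449/1046=-15/523
M: M0=0, M1=-15/523, M2=-1449/1046, M3=1344/523, M4=-1531/1569, M5=0
seg 0: a=2, c=M0/2=0, d=(M1−M0)/(6·2)=-5/2092, b=Δ0−h0·(2M0+M1)/6=-513/1046
seg 1: a=1, c=M1/2=-15/1046, d=(M2−M1)/(6·2)=-473/4184, b=Δ1−h1·(2M1+M2)/6=-543/1046
seg 2: a=-1, c=M2/2=-1449/2092, d=(M3−M2)/(6·2)=1379/4184, b=Δ2−h2·(2M2+M3)/6=-1011/523
seg 3: a=-5, c=M3/2=672/523, d=(M4−M3)/(6·3)=-5563/28242, b=Δ3−h3·(2M3+M4)/6=-783/1046
seg 4: a=-1, c=M4/2=-1531/3138, d=(M5−M4)/(6·3)=1531/28242, b=Δ4−h4·(2M4+M5)/6=859/523
t_q=9/2 → seg 2, τ=1/2; S=-1+-1011/523·τ+-1449/2092·τ²+1379/4184·τ³=-70241/33472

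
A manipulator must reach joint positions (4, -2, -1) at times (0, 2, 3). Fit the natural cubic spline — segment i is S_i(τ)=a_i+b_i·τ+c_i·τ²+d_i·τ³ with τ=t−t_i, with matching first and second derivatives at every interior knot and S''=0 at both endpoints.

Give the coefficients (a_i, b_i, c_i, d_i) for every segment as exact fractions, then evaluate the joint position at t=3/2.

  seg 0: a=4 b=-13/3 c=0 d=1/3
  seg 1: a=-2 b=-1/3 c=2 d=-2/3
S(3/2) = -11/8

Δ: Δ0=-3, Δ1=1
row 1: diag=6, rhs=24; c'=1/6, d'=4
back: M1=4
M: M0=0, M1=4, M2=0
seg 0: a=4, c=M0/2=0, d=(M1−M0)/(6·2)=1/3, b=Δ0−h0·(2M0+M1)/6=-13/3
seg 1: a=-2, c=M1/2=2, d=(M2−M1)/(6·1)=-2/3, b=Δ1−h1·(2M1+M2)/6=-1/3
t_q=3/2 → seg 0, τ=3/2; S=4+-13/3·τ+0·τ²+1/3·τ³=-11/8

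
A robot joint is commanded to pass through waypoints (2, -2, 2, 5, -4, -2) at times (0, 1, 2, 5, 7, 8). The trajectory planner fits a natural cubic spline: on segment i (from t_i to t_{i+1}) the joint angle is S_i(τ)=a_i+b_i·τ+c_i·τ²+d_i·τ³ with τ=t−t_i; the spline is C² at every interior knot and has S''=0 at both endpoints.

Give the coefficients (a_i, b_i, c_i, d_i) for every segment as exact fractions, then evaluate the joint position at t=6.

Δ: Δ0=-4, Δ1=4, Δ2=1, Δ3=-9/2, Δ4=2
row 1: diag=4, rhs=48; c'=1/4, d'=12
row 2: denom=8−1·1/4=31/4; d'=(-18−1·12)/(31/4)=-120/31
row 3: denom=10−3·12/31=274/31; d'=(-33−3·-120/31)/(274/31)=-663/274
row 4: denom=6−2·31/137=760/137; d'=(39−2·-663/274)/(760/137)=3003/380
back: M4=3003/380
back: M3=-663/274−31/137·3003/380=-1599/380
back: M2=-120/31−12/31·-1599/380=-213/95
back: M1=12−1/4·-213/95=4773/380
M: M0=0, M1=4773/380, M2=-213/95, M3=-1599/380, M4=3003/380, M5=0
seg 0: a=2, c=M0/2=0, d=(M1−M0)/(6·1)=1591/760, b=Δ0−h0·(2M0+M1)/6=-4631/760
seg 1: a=-2, c=M1/2=4773/760, d=(M2−M1)/(6·1)=-375/152, b=Δ1−h1·(2M1+M2)/6=71/380
seg 2: a=2, c=M2/2=-213/190, d=(M3−M2)/(6·3)=-83/760, b=Δ2−h2·(2M2+M3)/6=4063/760
seg 3: a=5, c=M3/2=-1599/760, d=(M4−M3)/(6·2)=767/760, b=Δ3−h3·(2M3+M4)/6=-329/76
seg 4: a=-4, c=M4/2=3003/760, d=(M5−M4)/(6·1)=-1001/760, b=Δ4−h4·(2M4+M5)/6=-241/380
t_q=6 → seg 3, τ=1; S=5+-329/76·τ+-1599/760·τ²+767/760·τ³=-161/380

  seg 0: a=2 b=-4631/760 c=0 d=1591/760
  seg 1: a=-2 b=71/380 c=4773/760 d=-375/152
  seg 2: a=2 b=4063/760 c=-213/190 d=-83/760
  seg 3: a=5 b=-329/76 c=-1599/760 d=767/760
  seg 4: a=-4 b=-241/380 c=3003/760 d=-1001/760
S(6) = -161/380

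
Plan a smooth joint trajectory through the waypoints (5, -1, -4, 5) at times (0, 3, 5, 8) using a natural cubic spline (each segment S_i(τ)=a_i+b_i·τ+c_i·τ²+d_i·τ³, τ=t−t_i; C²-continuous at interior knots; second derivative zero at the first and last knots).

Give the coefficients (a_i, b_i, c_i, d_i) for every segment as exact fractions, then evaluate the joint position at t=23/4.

Δ: Δ0=-2, Δ1=-3/2, Δ2=3
row 1: diag=10, rhs=3; c'=1/5, d'=3/10
row 2: denom=10−2·1/5=48/5; d'=(27−2·3/10)/(48/5)=11/4
back: M2=11/4
back: M1=3/10−1/5·11/4=-1/4
M: M0=0, M1=-1/4, M2=11/4, M3=0
seg 0: a=5, c=M0/2=0, d=(M1−M0)/(6·3)=-1/72, b=Δ0−h0·(2M0+M1)/6=-15/8
seg 1: a=-1, c=M1/2=-1/8, d=(M2−M1)/(6·2)=1/4, b=Δ1−h1·(2M1+M2)/6=-9/4
seg 2: a=-4, c=M2/2=11/8, d=(M3−M2)/(6·3)=-11/72, b=Δ2−h2·(2M2+M3)/6=1/4
t_q=23/4 → seg 2, τ=3/4; S=-4+1/4·τ+11/8·τ²+-11/72·τ³=-1589/512

  seg 0: a=5 b=-15/8 c=0 d=-1/72
  seg 1: a=-1 b=-9/4 c=-1/8 d=1/4
  seg 2: a=-4 b=1/4 c=11/8 d=-11/72
S(23/4) = -1589/512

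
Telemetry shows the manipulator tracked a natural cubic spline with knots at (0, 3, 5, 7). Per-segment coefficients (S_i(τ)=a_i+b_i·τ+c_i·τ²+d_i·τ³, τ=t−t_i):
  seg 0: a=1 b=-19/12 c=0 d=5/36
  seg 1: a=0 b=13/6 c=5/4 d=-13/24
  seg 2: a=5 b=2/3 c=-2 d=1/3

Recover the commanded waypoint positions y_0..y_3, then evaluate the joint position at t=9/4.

y_0=1 y_1=0 y_2=5 y_3=1
S(9/4) = -251/256

y_0 = S_0(0) = a_0 = 1
y_1 = S_1(0) = a_1 = 0
y_2 = S_2(0) = a_2 = 5
y_3 = S_2(2) = 1
t_q=9/4 is in segment 0 (τ=9/4); S_0(τ)=-251/256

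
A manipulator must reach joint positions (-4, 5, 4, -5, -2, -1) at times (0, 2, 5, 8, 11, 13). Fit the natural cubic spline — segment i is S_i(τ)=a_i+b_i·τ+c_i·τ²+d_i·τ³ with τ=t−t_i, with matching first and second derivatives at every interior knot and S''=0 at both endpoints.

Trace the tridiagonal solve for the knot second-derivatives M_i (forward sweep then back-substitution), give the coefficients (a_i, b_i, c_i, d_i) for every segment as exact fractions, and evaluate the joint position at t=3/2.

Δ: Δ0=9/2, Δ1=-1/3, Δ2=-3, Δ3=1, Δ4=1/2
row 1: diag=10, rhs=-29; c'=3/10, d'=-29/10
row 2: denom=12−3·3/10=111/10; d'=(-16−3·-29/10)/(111/10)=-73/111
row 3: denom=12−3·10/37=414/37; d'=(24−3·-73/111)/(414/37)=961/414
row 4: denom=10−3·37/138=423/46; d'=(-3−3·961/414)/(423/46)=-1375/1269
back: M4=-1375/1269
back: M3=961/414−37/138·-1375/1269=9943/3807
back: M2=-73/111−10/37·9943/3807=-5191/3807
back: M1=-29/10−3/10·-5191/3807=-3161/1269
M: M0=0, M1=-3161/1269, M2=-5191/3807, M3=9943/3807, M4=-1375/1269, M5=0
seg 0: a=-4, c=M0/2=0, d=(M1−M0)/(6·2)=-3161/15228, b=Δ0−h0·(2M0+M1)/6=40585/7614
seg 1: a=5, c=M1/2=-3161/2538, d=(M2−M1)/(6·3)=2146/34263, b=Δ1−h1·(2M1+M2)/6=21619/7614
seg 2: a=4, c=M2/2=-5191/7614, d=(M3−M2)/(6·3)=161/729, b=Δ2−h2·(2M2+M3)/6=-22403/7614
seg 3: a=-5, c=M3/2=9943/7614, d=(M4−M3)/(6·3)=-7034/34263, b=Δ3−h3·(2M3+M4)/6=-8147/7614
seg 4: a=-2, c=M4/2=-1375/2538, d=(M5−M4)/(6·2)=1375/15228, b=Δ4−h4·(2M4+M5)/6=9307/7614
t_q=3/2 → seg 0, τ=3/2; S=-4+40585/7614·τ+0·τ²+-3161/15228·τ³=133799/40608

  seg 0: a=-4 b=40585/7614 c=0 d=-3161/15228
  seg 1: a=5 b=21619/7614 c=-3161/2538 d=2146/34263
  seg 2: a=4 b=-22403/7614 c=-5191/7614 d=161/729
  seg 3: a=-5 b=-8147/7614 c=9943/7614 d=-7034/34263
  seg 4: a=-2 b=9307/7614 c=-1375/2538 d=1375/15228
S(3/2) = 133799/40608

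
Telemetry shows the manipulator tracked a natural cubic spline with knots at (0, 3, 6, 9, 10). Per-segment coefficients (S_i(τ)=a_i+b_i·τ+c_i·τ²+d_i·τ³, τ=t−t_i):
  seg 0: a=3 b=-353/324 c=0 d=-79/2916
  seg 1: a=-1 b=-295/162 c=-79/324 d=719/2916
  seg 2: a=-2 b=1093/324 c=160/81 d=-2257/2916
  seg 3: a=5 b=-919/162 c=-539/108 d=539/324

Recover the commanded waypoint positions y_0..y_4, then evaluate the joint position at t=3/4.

y_0 = S_0(0) = a_0 = 3
y_1 = S_1(0) = a_1 = -1
y_2 = S_2(0) = a_2 = -2
y_3 = S_3(0) = a_3 = 5
y_4 = S_3(1) = -4
t_q=3/4 is in segment 0 (τ=3/4); S_0(τ)=5003/2304

y_0=3 y_1=-1 y_2=-2 y_3=5 y_4=-4
S(3/4) = 5003/2304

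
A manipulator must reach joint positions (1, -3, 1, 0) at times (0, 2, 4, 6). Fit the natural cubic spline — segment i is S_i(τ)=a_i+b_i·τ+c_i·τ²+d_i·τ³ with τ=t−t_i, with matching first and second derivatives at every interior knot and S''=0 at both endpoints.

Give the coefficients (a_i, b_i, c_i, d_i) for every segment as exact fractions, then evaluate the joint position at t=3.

Δ: Δ0=-2, Δ1=2, Δ2=-1/2
row 1: diag=8, rhs=24; c'=1/4, d'=3
row 2: denom=8−2·1/4=15/2; d'=(-15−2·3)/(15/2)=-14/5
back: M2=-14/5
back: M1=3−1/4·-14/5=37/10
M: M0=0, M1=37/10, M2=-14/5, M3=0
seg 0: a=1, c=M0/2=0, d=(M1−M0)/(6·2)=37/120, b=Δ0−h0·(2M0+M1)/6=-97/30
seg 1: a=-3, c=M1/2=37/20, d=(M2−M1)/(6·2)=-13/24, b=Δ1−h1·(2M1+M2)/6=7/15
seg 2: a=1, c=M2/2=-7/5, d=(M3−M2)/(6·2)=7/30, b=Δ2−h2·(2M2+M3)/6=41/30
t_q=3 → seg 1, τ=1; S=-3+7/15·τ+37/20·τ²+-13/24·τ³=-49/40

  seg 0: a=1 b=-97/30 c=0 d=37/120
  seg 1: a=-3 b=7/15 c=37/20 d=-13/24
  seg 2: a=1 b=41/30 c=-7/5 d=7/30
S(3) = -49/40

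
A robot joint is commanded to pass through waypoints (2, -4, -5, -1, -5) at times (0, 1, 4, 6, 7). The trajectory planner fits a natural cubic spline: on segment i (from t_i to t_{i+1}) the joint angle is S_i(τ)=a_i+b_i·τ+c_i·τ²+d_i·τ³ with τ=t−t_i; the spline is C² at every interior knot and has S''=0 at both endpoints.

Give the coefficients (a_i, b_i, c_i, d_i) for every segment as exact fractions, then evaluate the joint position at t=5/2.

Δ: Δ0=-6, Δ1=-1/3, Δ2=2, Δ3=-4
row 1: diag=8, rhs=34; c'=3/8, d'=17/4
row 2: denom=10−3·3/8=71/8; d'=(14−3·17/4)/(71/8)=10/71
row 3: denom=6−2·16/71=394/71; d'=(-36−2·10/71)/(394/71)=-1288/197
back: M3=-1288/197
back: M2=10/71−16/71·-1288/197=318/197
back: M1=17/4−3/8·318/197=718/197
M: M0=0, M1=718/197, M2=318/197, M3=-1288/197, M4=0
seg 0: a=2, c=M0/2=0, d=(M1−M0)/(6·1)=359/591, b=Δ0−h0·(2M0+M1)/6=-3905/591
seg 1: a=-4, c=M1/2=359/197, d=(M2−M1)/(6·3)=-200/1773, b=Δ1−h1·(2M1+M2)/6=-2828/591
seg 2: a=-5, c=M2/2=159/197, d=(M3−M2)/(6·2)=-803/1182, b=Δ2−h2·(2M2+M3)/6=1834/591
seg 3: a=-1, c=M3/2=-644/197, d=(M4−M3)/(6·1)=644/591, b=Δ3−h3·(2M3+M4)/6=-1076/591
t_q=5/2 → seg 1, τ=3/2; S=-4+-2828/591·τ+359/197·τ²+-200/1773·τ³=-5877/788

  seg 0: a=2 b=-3905/591 c=0 d=359/591
  seg 1: a=-4 b=-2828/591 c=359/197 d=-200/1773
  seg 2: a=-5 b=1834/591 c=159/197 d=-803/1182
  seg 3: a=-1 b=-1076/591 c=-644/197 d=644/591
S(5/2) = -5877/788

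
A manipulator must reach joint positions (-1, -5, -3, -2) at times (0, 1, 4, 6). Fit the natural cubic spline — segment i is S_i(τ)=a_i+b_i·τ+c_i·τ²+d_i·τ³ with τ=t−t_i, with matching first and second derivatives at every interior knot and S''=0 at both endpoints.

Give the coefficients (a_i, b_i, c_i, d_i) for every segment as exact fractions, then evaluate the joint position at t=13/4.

  seg 0: a=-1 b=-1987/426 c=0 d=283/426
  seg 1: a=-5 b=-569/213 c=283/142 d=-125/426
  seg 2: a=-3 b=581/426 c=-46/71 d=23/213
S(13/4) = -38747/9088

Δ: Δ0=-4, Δ1=2/3, Δ2=1/2
row 1: diag=8, rhs=28; c'=3/8, d'=7/2
row 2: denom=10−3·3/8=71/8; d'=(-1−3·7/2)/(71/8)=-92/71
back: M2=-92/71
back: M1=7/2−3/8·-92/71=283/71
M: M0=0, M1=283/71, M2=-92/71, M3=0
seg 0: a=-1, c=M0/2=0, d=(M1−M0)/(6·1)=283/426, b=Δ0−h0·(2M0+M1)/6=-1987/426
seg 1: a=-5, c=M1/2=283/142, d=(M2−M1)/(6·3)=-125/426, b=Δ1−h1·(2M1+M2)/6=-569/213
seg 2: a=-3, c=M2/2=-46/71, d=(M3−M2)/(6·2)=23/213, b=Δ2−h2·(2M2+M3)/6=581/426
t_q=13/4 → seg 1, τ=9/4; S=-5+-569/213·τ+283/142·τ²+-125/426·τ³=-38747/9088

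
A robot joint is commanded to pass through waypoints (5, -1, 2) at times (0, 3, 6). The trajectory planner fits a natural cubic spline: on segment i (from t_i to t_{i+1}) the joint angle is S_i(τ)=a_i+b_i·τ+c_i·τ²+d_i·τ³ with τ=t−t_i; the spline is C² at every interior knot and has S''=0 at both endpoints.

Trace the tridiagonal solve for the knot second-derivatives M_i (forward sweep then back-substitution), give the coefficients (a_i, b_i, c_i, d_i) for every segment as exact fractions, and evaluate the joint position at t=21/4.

  seg 0: a=5 b=-11/4 c=0 d=1/12
  seg 1: a=-1 b=-1/2 c=3/4 d=-1/12
S(21/4) = 185/256

Δ: Δ0=-2, Δ1=1
row 1: diag=12, rhs=18; c'=1/4, d'=3/2
back: M1=3/2
M: M0=0, M1=3/2, M2=0
seg 0: a=5, c=M0/2=0, d=(M1−M0)/(6·3)=1/12, b=Δ0−h0·(2M0+M1)/6=-11/4
seg 1: a=-1, c=M1/2=3/4, d=(M2−M1)/(6·3)=-1/12, b=Δ1−h1·(2M1+M2)/6=-1/2
t_q=21/4 → seg 1, τ=9/4; S=-1+-1/2·τ+3/4·τ²+-1/12·τ³=185/256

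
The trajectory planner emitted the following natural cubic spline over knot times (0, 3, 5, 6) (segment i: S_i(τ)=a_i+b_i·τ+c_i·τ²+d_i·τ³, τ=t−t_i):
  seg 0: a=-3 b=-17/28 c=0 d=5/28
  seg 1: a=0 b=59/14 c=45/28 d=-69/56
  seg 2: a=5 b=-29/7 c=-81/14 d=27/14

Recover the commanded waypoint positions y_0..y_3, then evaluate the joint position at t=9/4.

y_0 = S_0(0) = a_0 = -3
y_1 = S_1(0) = a_1 = 0
y_2 = S_2(0) = a_2 = 5
y_3 = S_2(1) = -3
t_q=9/4 is in segment 0 (τ=9/4); S_0(τ)=-597/256

y_0=-3 y_1=0 y_2=5 y_3=-3
S(9/4) = -597/256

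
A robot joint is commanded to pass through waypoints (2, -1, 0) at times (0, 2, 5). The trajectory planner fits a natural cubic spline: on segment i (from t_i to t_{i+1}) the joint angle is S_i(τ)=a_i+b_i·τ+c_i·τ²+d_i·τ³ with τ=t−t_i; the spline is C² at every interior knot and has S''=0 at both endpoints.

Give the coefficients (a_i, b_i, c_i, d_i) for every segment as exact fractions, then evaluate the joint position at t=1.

  seg 0: a=2 b=-28/15 c=0 d=11/120
  seg 1: a=-1 b=-23/30 c=11/20 d=-11/180
S(1) = 9/40

Δ: Δ0=-3/2, Δ1=1/3
row 1: diag=10, rhs=11; c'=3/10, d'=11/10
back: M1=11/10
M: M0=0, M1=11/10, M2=0
seg 0: a=2, c=M0/2=0, d=(M1−M0)/(6·2)=11/120, b=Δ0−h0·(2M0+M1)/6=-28/15
seg 1: a=-1, c=M1/2=11/20, d=(M2−M1)/(6·3)=-11/180, b=Δ1−h1·(2M1+M2)/6=-23/30
t_q=1 → seg 0, τ=1; S=2+-28/15·τ+0·τ²+11/120·τ³=9/40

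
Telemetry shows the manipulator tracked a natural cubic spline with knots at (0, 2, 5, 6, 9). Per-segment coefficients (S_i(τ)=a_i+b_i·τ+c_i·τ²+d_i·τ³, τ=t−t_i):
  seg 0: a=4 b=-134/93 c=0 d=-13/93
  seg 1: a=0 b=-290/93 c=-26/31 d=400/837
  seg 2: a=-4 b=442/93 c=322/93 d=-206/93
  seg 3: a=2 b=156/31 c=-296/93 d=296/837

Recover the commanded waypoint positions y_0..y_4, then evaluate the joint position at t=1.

y_0=4 y_1=0 y_2=-4 y_3=2 y_4=-2
S(1) = 75/31

y_0 = S_0(0) = a_0 = 4
y_1 = S_1(0) = a_1 = 0
y_2 = S_2(0) = a_2 = -4
y_3 = S_3(0) = a_3 = 2
y_4 = S_3(3) = -2
t_q=1 is in segment 0 (τ=1); S_0(τ)=75/31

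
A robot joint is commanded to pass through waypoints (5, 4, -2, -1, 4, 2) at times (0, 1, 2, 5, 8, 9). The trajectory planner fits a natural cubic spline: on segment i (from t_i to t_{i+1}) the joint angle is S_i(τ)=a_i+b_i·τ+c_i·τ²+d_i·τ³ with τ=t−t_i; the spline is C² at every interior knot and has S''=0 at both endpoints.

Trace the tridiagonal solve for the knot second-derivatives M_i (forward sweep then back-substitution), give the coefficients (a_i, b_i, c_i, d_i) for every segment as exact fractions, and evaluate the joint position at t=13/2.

  seg 0: a=5 b=399/803 c=0 d=-1202/803
  seg 1: a=4 b=-3207/803 c=-3606/803 d=1995/803
  seg 2: a=-2 b=-4434/803 c=2379/803 d=-7306/21681
  seg 3: a=-1 b=2534/803 c=-169/2409 d=-280/1971
  seg 4: a=4 b=-884/803 c=-1083/803 d=361/803
S(13/2) = 9945/3212

Δ: Δ0=-1, Δ1=-6, Δ2=1/3, Δ3=5/3, Δ4=-2
row 1: diag=4, rhs=-30; c'=1/4, d'=-15/2
row 2: denom=8−1·1/4=31/4; d'=(38−1·-15/2)/(31/4)=182/31
row 3: denom=12−3·12/31=336/31; d'=(8−3·182/31)/(336/31)=-149/168
row 4: denom=8−3·31/112=803/112; d'=(-22−3·-149/168)/(803/112)=-2166/803
back: M4=-2166/803
back: M3=-149/168−31/112·-2166/803=-338/2409
back: M2=182/31−12/31·-338/2409=4758/803
back: M1=-15/2−1/4·4758/803=-7212/803
M: M0=0, M1=-7212/803, M2=4758/803, M3=-338/2409, M4=-2166/803, M5=0
seg 0: a=5, c=M0/2=0, d=(M1−M0)/(6·1)=-1202/803, b=Δ0−h0·(2M0+M1)/6=399/803
seg 1: a=4, c=M1/2=-3606/803, d=(M2−M1)/(6·1)=1995/803, b=Δ1−h1·(2M1+M2)/6=-3207/803
seg 2: a=-2, c=M2/2=2379/803, d=(M3−M2)/(6·3)=-7306/21681, b=Δ2−h2·(2M2+M3)/6=-4434/803
seg 3: a=-1, c=M3/2=-169/2409, d=(M4−M3)/(6·3)=-280/1971, b=Δ3−h3·(2M3+M4)/6=2534/803
seg 4: a=4, c=M4/2=-1083/803, d=(M5−M4)/(6·1)=361/803, b=Δ4−h4·(2M4+M5)/6=-884/803
t_q=13/2 → seg 3, τ=3/2; S=-1+2534/803·τ+-169/2409·τ²+-280/1971·τ³=9945/3212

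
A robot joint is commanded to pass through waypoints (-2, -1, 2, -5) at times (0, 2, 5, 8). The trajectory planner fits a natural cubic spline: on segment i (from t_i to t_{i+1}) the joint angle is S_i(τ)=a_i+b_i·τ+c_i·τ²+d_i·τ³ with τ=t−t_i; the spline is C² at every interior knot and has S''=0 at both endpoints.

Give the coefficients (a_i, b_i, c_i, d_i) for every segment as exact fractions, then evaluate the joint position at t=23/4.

Δ: Δ0=1/2, Δ1=1, Δ2=-7/3
row 1: diag=10, rhs=3; c'=3/10, d'=3/10
row 2: denom=12−3·3/10=111/10; d'=(-20−3·3/10)/(111/10)=-209/111
back: M2=-209/111
back: M1=3/10−3/10·-209/111=32/37
M: M0=0, M1=32/37, M2=-209/111, M3=0
seg 0: a=-2, c=M0/2=0, d=(M1−M0)/(6·2)=8/111, b=Δ0−h0·(2M0+M1)/6=47/222
seg 1: a=-1, c=M1/2=16/37, d=(M2−M1)/(6·3)=-305/1998, b=Δ1−h1·(2M1+M2)/6=239/222
seg 2: a=2, c=M2/2=-209/222, d=(M3−M2)/(6·3)=209/1998, b=Δ2−h2·(2M2+M3)/6=-50/111
t_q=23/4 → seg 2, τ=3/4; S=2+-50/111·τ+-209/222·τ²+209/1998·τ³=5573/4736

  seg 0: a=-2 b=47/222 c=0 d=8/111
  seg 1: a=-1 b=239/222 c=16/37 d=-305/1998
  seg 2: a=2 b=-50/111 c=-209/222 d=209/1998
S(23/4) = 5573/4736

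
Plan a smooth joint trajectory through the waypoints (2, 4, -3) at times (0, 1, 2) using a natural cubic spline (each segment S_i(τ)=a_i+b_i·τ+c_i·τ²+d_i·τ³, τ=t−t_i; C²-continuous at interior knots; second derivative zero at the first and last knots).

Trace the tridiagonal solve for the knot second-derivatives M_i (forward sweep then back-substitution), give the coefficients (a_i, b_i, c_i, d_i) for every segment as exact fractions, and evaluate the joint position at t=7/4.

  seg 0: a=2 b=17/4 c=0 d=-9/4
  seg 1: a=4 b=-5/2 c=-27/4 d=9/4
S(7/4) = -185/256

Δ: Δ0=2, Δ1=-7
row 1: diag=4, rhs=-54; c'=1/4, d'=-27/2
back: M1=-27/2
M: M0=0, M1=-27/2, M2=0
seg 0: a=2, c=M0/2=0, d=(M1−M0)/(6·1)=-9/4, b=Δ0−h0·(2M0+M1)/6=17/4
seg 1: a=4, c=M1/2=-27/4, d=(M2−M1)/(6·1)=9/4, b=Δ1−h1·(2M1+M2)/6=-5/2
t_q=7/4 → seg 1, τ=3/4; S=4+-5/2·τ+-27/4·τ²+9/4·τ³=-185/256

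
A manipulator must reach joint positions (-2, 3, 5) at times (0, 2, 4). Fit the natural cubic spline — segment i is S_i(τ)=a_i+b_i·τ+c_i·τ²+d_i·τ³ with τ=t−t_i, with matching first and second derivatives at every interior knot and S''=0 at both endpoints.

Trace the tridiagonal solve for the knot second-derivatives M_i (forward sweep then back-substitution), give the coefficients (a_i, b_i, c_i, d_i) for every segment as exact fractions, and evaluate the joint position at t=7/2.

Δ: Δ0=5/2, Δ1=1
row 1: diag=8, rhs=-9; c'=1/4, d'=-9/8
back: M1=-9/8
M: M0=0, M1=-9/8, M2=0
seg 0: a=-2, c=M0/2=0, d=(M1−M0)/(6·2)=-3/32, b=Δ0−h0·(2M0+M1)/6=23/8
seg 1: a=3, c=M1/2=-9/16, d=(M2−M1)/(6·2)=3/32, b=Δ1−h1·(2M1+M2)/6=7/4
t_q=7/2 → seg 1, τ=3/2; S=3+7/4·τ+-9/16·τ²+3/32·τ³=1197/256

  seg 0: a=-2 b=23/8 c=0 d=-3/32
  seg 1: a=3 b=7/4 c=-9/16 d=3/32
S(7/2) = 1197/256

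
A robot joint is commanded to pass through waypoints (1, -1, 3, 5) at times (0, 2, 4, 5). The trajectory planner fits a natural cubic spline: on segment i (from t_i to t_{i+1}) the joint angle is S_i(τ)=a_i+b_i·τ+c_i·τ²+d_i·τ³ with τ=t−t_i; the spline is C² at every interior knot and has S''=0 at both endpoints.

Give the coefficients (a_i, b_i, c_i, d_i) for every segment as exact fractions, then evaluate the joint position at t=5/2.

Δ: Δ0=-1, Δ1=2, Δ2=2
row 1: diag=8, rhs=18; c'=1/4, d'=9/4
row 2: denom=6−2·1/4=11/2; d'=(0−2·9/4)/(11/2)=-9/11
back: M2=-9/11
back: M1=9/4−1/4·-9/11=27/11
M: M0=0, M1=27/11, M2=-9/11, M3=0
seg 0: a=1, c=M0/2=0, d=(M1−M0)/(6·2)=9/44, b=Δ0−h0·(2M0+M1)/6=-20/11
seg 1: a=-1, c=M1/2=27/22, d=(M2−M1)/(6·2)=-3/11, b=Δ1−h1·(2M1+M2)/6=7/11
seg 2: a=3, c=M2/2=-9/22, d=(M3−M2)/(6·1)=3/22, b=Δ2−h2·(2M2+M3)/6=25/11
t_q=5/2 → seg 1, τ=1/2; S=-1+7/11·τ+27/22·τ²+-3/11·τ³=-9/22

  seg 0: a=1 b=-20/11 c=0 d=9/44
  seg 1: a=-1 b=7/11 c=27/22 d=-3/11
  seg 2: a=3 b=25/11 c=-9/22 d=3/22
S(5/2) = -9/22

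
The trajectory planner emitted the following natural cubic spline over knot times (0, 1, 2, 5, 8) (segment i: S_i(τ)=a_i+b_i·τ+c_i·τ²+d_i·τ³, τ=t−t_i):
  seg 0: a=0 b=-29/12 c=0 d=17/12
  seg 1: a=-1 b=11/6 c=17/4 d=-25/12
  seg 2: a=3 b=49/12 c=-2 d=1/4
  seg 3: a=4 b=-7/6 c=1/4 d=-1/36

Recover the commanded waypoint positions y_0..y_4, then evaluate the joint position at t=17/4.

y_0=0 y_1=-1 y_2=3 y_3=4 y_4=2
S(17/4) = 1257/256

y_0 = S_0(0) = a_0 = 0
y_1 = S_1(0) = a_1 = -1
y_2 = S_2(0) = a_2 = 3
y_3 = S_3(0) = a_3 = 4
y_4 = S_3(3) = 2
t_q=17/4 is in segment 2 (τ=9/4); S_2(τ)=1257/256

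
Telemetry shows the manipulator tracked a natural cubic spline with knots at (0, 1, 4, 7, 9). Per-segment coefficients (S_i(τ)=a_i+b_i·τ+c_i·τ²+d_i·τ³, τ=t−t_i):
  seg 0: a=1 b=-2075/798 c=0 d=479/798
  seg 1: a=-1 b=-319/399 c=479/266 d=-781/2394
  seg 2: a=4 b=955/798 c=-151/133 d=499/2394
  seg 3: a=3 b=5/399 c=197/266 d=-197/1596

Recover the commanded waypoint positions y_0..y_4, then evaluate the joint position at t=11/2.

y_0 = S_0(0) = a_0 = 1
y_1 = S_1(0) = a_1 = -1
y_2 = S_2(0) = a_2 = 4
y_3 = S_3(0) = a_3 = 3
y_4 = S_3(2) = 5
t_q=11/2 is in segment 2 (τ=3/2); S_2(τ)=1199/304

y_0=1 y_1=-1 y_2=4 y_3=3 y_4=5
S(11/2) = 1199/304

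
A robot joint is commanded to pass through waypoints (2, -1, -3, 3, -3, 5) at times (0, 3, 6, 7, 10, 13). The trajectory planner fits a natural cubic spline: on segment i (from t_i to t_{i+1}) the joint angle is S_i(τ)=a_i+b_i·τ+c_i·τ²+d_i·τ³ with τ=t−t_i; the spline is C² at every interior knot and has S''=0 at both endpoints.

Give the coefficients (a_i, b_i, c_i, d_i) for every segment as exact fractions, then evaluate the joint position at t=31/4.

  seg 0: a=2 b=-211/825 c=0 d=-614/7425
  seg 1: a=-1 b=-2053/825 c=-614/825 d=223/495
  seg 2: a=-3 b=4298/825 c=2731/825 d=-63/25
  seg 3: a=3 b=3523/825 c=-3506/825 d=1069/1485
  seg 4: a=-3 b=-1478/825 c=613/275 d=-613/2475
S(31/4) = 72441/17600

Δ: Δ0=-1, Δ1=-2/3, Δ2=6, Δ3=-2, Δ4=8/3
row 1: diag=12, rhs=2; c'=1/4, d'=1/6
row 2: denom=8−3·1/4=29/4; d'=(40−3·1/6)/(29/4)=158/29
row 3: denom=8−1·4/29=228/29; d'=(-48−1·158/29)/(228/29)=-775/114
row 4: denom=12−3·29/76=825/76; d'=(28−3·-775/114)/(825/76)=1226/275
back: M4=1226/275
back: M3=-775/114−29/76·1226/275=-7012/825
back: M2=158/29−4/29·-7012/825=5462/825
back: M1=1/6−1/4·5462/825=-1228/825
M: M0=0, M1=-1228/825, M2=5462/825, M3=-7012/825, M4=1226/275, M5=0
seg 0: a=2, c=M0/2=0, d=(M1−M0)/(6·3)=-614/7425, b=Δ0−h0·(2M0+M1)/6=-211/825
seg 1: a=-1, c=M1/2=-614/825, d=(M2−M1)/(6·3)=223/495, b=Δ1−h1·(2M1+M2)/6=-2053/825
seg 2: a=-3, c=M2/2=2731/825, d=(M3−M2)/(6·1)=-63/25, b=Δ2−h2·(2M2+M3)/6=4298/825
seg 3: a=3, c=M3/2=-3506/825, d=(M4−M3)/(6·3)=1069/1485, b=Δ3−h3·(2M3+M4)/6=3523/825
seg 4: a=-3, c=M4/2=613/275, d=(M5−M4)/(6·3)=-613/2475, b=Δ4−h4·(2M4+M5)/6=-1478/825
t_q=31/4 → seg 3, τ=3/4; S=3+3523/825·τ+-3506/825·τ²+1069/1485·τ³=72441/17600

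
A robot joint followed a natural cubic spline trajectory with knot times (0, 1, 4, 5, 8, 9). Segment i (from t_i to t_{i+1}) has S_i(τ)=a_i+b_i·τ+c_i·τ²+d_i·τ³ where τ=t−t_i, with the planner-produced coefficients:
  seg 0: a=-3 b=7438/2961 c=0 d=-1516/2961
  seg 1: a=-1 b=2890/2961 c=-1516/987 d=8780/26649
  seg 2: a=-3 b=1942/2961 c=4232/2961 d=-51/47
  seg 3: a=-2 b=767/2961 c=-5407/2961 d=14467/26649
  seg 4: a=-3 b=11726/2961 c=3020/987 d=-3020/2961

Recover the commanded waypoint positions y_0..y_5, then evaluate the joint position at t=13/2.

y_0=-3 y_1=-1 y_2=-3 y_3=-2 y_4=-3 y_5=3
S(13/2) = -10233/2632

y_0 = S_0(0) = a_0 = -3
y_1 = S_1(0) = a_1 = -1
y_2 = S_2(0) = a_2 = -3
y_3 = S_3(0) = a_3 = -2
y_4 = S_4(0) = a_4 = -3
y_5 = S_4(1) = 3
t_q=13/2 is in segment 3 (τ=3/2); S_3(τ)=-10233/2632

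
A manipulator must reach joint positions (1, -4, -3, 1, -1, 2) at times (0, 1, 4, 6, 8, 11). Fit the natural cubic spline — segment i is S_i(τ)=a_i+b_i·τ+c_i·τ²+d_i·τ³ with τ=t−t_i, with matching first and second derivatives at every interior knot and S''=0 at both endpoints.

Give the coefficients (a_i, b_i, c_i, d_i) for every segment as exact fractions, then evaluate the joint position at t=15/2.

  seg 0: a=1 b=-7159/1269 c=0 d=814/1269
  seg 1: a=-4 b=-4717/1269 c=814/423 d=-2186/11421
  seg 2: a=-3 b=3377/1269 c=256/1269 d=-1351/5076
  seg 3: a=1 b=116/423 c=-3541/2538 d=481/1269
  seg 4: a=-1 b=-962/1269 c=2231/2538 d=-2231/22842
S(15/2) = -253/564

Δ: Δ0=-5, Δ1=1/3, Δ2=2, Δ3=-1, Δ4=1
row 1: diag=8, rhs=32; c'=3/8, d'=4
row 2: denom=10−3·3/8=71/8; d'=(10−3·4)/(71/8)=-16/71
row 3: denom=8−2·16/71=536/71; d'=(-18−2·-16/71)/(536/71)=-623/268
row 4: denom=10−2·71/268=1269/134; d'=(12−2·-623/268)/(1269/134)=2231/1269
back: M4=2231/1269
back: M3=-623/268−71/268·2231/1269=-3541/1269
back: M2=-16/71−16/71·-3541/1269=512/1269
back: M1=4−3/8·512/1269=1628/423
M: M0=0, M1=1628/423, M2=512/1269, M3=-3541/1269, M4=2231/1269, M5=0
seg 0: a=1, c=M0/2=0, d=(M1−M0)/(6·1)=814/1269, b=Δ0−h0·(2M0+M1)/6=-7159/1269
seg 1: a=-4, c=M1/2=814/423, d=(M2−M1)/(6·3)=-2186/11421, b=Δ1−h1·(2M1+M2)/6=-4717/1269
seg 2: a=-3, c=M2/2=256/1269, d=(M3−M2)/(6·2)=-1351/5076, b=Δ2−h2·(2M2+M3)/6=3377/1269
seg 3: a=1, c=M3/2=-3541/2538, d=(M4−M3)/(6·2)=481/1269, b=Δ3−h3·(2M3+M4)/6=116/423
seg 4: a=-1, c=M4/2=2231/2538, d=(M5−M4)/(6·3)=-2231/22842, b=Δ4−h4·(2M4+M5)/6=-962/1269
t_q=15/2 → seg 3, τ=3/2; S=1+116/423·τ+-3541/2538·τ²+481/1269·τ³=-253/564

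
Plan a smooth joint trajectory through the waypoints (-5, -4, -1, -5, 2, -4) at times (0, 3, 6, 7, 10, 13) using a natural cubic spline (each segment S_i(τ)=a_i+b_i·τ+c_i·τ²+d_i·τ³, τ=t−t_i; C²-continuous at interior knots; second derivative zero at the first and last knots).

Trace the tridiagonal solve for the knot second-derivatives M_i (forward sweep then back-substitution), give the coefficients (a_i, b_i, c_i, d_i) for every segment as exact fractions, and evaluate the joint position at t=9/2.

Δ: Δ0=1/3, Δ1=1, Δ2=-4, Δ3=7/3, Δ4=-2
row 1: diag=12, rhs=4; c'=1/4, d'=1/3
row 2: denom=8−3·1/4=29/4; d'=(-30−3·1/3)/(29/4)=-124/29
row 3: denom=8−1·4/29=228/29; d'=(38−1·-124/29)/(228/29)=613/114
row 4: denom=12−3·29/76=825/76; d'=(-26−3·613/114)/(825/76)=-3202/825
back: M4=-3202/825
back: M3=613/114−29/76·-3202/825=1886/275
back: M2=-124/29−4/29·1886/275=-1436/275
back: M1=1/3−1/4·-1436/275=1352/825
M: M0=0, M1=1352/825, M2=-1436/275, M3=1886/275, M4=-3202/825, M5=0
seg 0: a=-5, c=M0/2=0, d=(M1−M0)/(6·3)=676/7425, b=Δ0−h0·(2M0+M1)/6=-401/825
seg 1: a=-4, c=M1/2=676/825, d=(M2−M1)/(6·3)=-566/1485, b=Δ1−h1·(2M1+M2)/6=1627/825
seg 2: a=-1, c=M2/2=-718/275, d=(M3−M2)/(6·1)=151/75, b=Δ2−h2·(2M2+M3)/6=-2807/825
seg 3: a=-5, c=M3/2=943/275, d=(M4−M3)/(6·3)=-886/1485, b=Δ3−h3·(2M3+M4)/6=-2132/825
seg 4: a=2, c=M4/2=-1601/825, d=(M5−M4)/(6·3)=1601/7425, b=Δ4−h4·(2M4+M5)/6=1552/825
t_q=9/2 → seg 1, τ=3/2; S=-4+1627/825·τ+676/825·τ²+-566/1485·τ³=-533/1100

  seg 0: a=-5 b=-401/825 c=0 d=676/7425
  seg 1: a=-4 b=1627/825 c=676/825 d=-566/1485
  seg 2: a=-1 b=-2807/825 c=-718/275 d=151/75
  seg 3: a=-5 b=-2132/825 c=943/275 d=-886/1485
  seg 4: a=2 b=1552/825 c=-1601/825 d=1601/7425
S(9/2) = -533/1100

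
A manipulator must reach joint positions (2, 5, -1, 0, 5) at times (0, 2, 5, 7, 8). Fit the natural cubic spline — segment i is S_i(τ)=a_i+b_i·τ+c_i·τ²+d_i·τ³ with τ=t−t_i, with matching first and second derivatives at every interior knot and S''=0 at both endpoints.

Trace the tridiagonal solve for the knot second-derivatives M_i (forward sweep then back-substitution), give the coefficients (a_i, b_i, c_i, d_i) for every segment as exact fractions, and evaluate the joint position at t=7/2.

Δ: Δ0=3/2, Δ1=-2, Δ2=1/2, Δ3=5
row 1: diag=10, rhs=-21; c'=3/10, d'=-21/10
row 2: denom=10−3·3/10=91/10; d'=(15−3·-21/10)/(91/10)=213/91
row 3: denom=6−2·20/91=506/91; d'=(27−2·213/91)/(506/91)=2031/506
back: M3=2031/506
back: M2=213/91−20/91·2031/506=369/253
back: M1=-21/10−3/10·369/253=-642/253
M: M0=0, M1=-642/253, M2=369/253, M3=2031/506, M4=0
seg 0: a=2, c=M0/2=0, d=(M1−M0)/(6·2)=-107/506, b=Δ0−h0·(2M0+M1)/6=1187/506
seg 1: a=5, c=M1/2=-321/253, d=(M2−M1)/(6·3)=337/1518, b=Δ1−h1·(2M1+M2)/6=-97/506
seg 2: a=-1, c=M2/2=369/506, d=(M3−M2)/(6·2)=431/2024, b=Δ2−h2·(2M2+M3)/6=-458/253
seg 3: a=0, c=M3/2=2031/1012, d=(M4−M3)/(6·1)=-677/1012, b=Δ3−h3·(2M3+M4)/6=1853/506
t_q=7/2 → seg 1, τ=3/2; S=5+-97/506·τ+-321/253·τ²+337/1518·τ³=10553/4048

  seg 0: a=2 b=1187/506 c=0 d=-107/506
  seg 1: a=5 b=-97/506 c=-321/253 d=337/1518
  seg 2: a=-1 b=-458/253 c=369/506 d=431/2024
  seg 3: a=0 b=1853/506 c=2031/1012 d=-677/1012
S(7/2) = 10553/4048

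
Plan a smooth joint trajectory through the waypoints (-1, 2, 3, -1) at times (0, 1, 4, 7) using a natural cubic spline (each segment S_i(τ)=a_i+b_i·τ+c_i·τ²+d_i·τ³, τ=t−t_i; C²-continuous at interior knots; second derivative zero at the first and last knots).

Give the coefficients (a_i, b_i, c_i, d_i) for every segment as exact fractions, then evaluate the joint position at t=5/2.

  seg 0: a=-1 b=96/29 c=0 d=-9/29
  seg 1: a=2 b=69/29 c=-27/29 d=65/783
  seg 2: a=3 b=-28/29 c=-16/87 d=16/783
S(5/2) = 871/232

Δ: Δ0=3, Δ1=1/3, Δ2=-4/3
row 1: diag=8, rhs=-16; c'=3/8, d'=-2
row 2: denom=12−3·3/8=87/8; d'=(-10−3·-2)/(87/8)=-32/87
back: M2=-32/87
back: M1=-2−3/8·-32/87=-54/29
M: M0=0, M1=-54/29, M2=-32/87, M3=0
seg 0: a=-1, c=M0/2=0, d=(M1−M0)/(6·1)=-9/29, b=Δ0−h0·(2M0+M1)/6=96/29
seg 1: a=2, c=M1/2=-27/29, d=(M2−M1)/(6·3)=65/783, b=Δ1−h1·(2M1+M2)/6=69/29
seg 2: a=3, c=M2/2=-16/87, d=(M3−M2)/(6·3)=16/783, b=Δ2−h2·(2M2+M3)/6=-28/29
t_q=5/2 → seg 1, τ=3/2; S=2+69/29·τ+-27/29·τ²+65/783·τ³=871/232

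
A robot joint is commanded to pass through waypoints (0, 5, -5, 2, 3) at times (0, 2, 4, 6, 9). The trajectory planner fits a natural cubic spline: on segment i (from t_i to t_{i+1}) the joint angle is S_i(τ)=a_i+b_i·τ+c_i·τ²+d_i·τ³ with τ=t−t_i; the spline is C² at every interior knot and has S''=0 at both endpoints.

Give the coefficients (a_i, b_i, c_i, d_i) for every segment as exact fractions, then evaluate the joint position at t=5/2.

Δ: Δ0=5/2, Δ1=-5, Δ2=7/2, Δ3=1/3
row 1: diag=8, rhs=-45; c'=1/4, d'=-45/8
row 2: denom=8−2·1/4=15/2; d'=(51−2·-45/8)/(15/2)=83/10
row 3: denom=10−2·4/15=142/15; d'=(-19−2·83/10)/(142/15)=-267/71
back: M3=-267/71
back: M2=83/10−4/15·-267/71=1321/142
back: M1=-45/8−1/4·1321/142=-1129/142
M: M0=0, M1=-1129/142, M2=1321/142, M3=-267/71, M4=0
seg 0: a=0, c=M0/2=0, d=(M1−M0)/(6·2)=-1129/1704, b=Δ0−h0·(2M0+M1)/6=1097/213
seg 1: a=5, c=M1/2=-1129/284, d=(M2−M1)/(6·2)=1225/852, b=Δ1−h1·(2M1+M2)/6=-1193/426
seg 2: a=-5, c=M2/2=1321/284, d=(M3−M2)/(6·2)=-1855/1704, b=Δ2−h2·(2M2+M3)/6=-617/426
seg 3: a=2, c=M3/2=-267/142, d=(M4−M3)/(6·3)=89/426, b=Δ3−h3·(2M3+M4)/6=872/213
t_q=5/2 → seg 1, τ=1/2; S=5+-1193/426·τ+-1129/284·τ²+1225/852·τ³=6329/2272

  seg 0: a=0 b=1097/213 c=0 d=-1129/1704
  seg 1: a=5 b=-1193/426 c=-1129/284 d=1225/852
  seg 2: a=-5 b=-617/426 c=1321/284 d=-1855/1704
  seg 3: a=2 b=872/213 c=-267/142 d=89/426
S(5/2) = 6329/2272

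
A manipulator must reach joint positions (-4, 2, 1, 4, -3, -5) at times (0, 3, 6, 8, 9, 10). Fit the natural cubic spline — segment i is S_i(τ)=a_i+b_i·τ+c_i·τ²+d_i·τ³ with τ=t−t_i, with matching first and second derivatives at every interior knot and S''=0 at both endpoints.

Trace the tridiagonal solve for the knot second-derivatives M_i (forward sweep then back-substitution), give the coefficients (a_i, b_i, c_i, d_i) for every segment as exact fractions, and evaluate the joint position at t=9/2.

Δ: Δ0=2, Δ1=-1/3, Δ2=3/2, Δ3=-7, Δ4=-2
row 1: diag=12, rhs=-14; c'=1/4, d'=-7/6
row 2: denom=10−3·1/4=37/4; d'=(11−3·-7/6)/(37/4)=58/37
row 3: denom=6−2·8/37=206/37; d'=(-51−2·58/37)/(206/37)=-2003/206
row 4: denom=4−1·37/206=787/206; d'=(30−1·-2003/206)/(787/206)=8183/787
back: M4=8183/787
back: M3=-2003/206−37/206·8183/787=-9122/787
back: M2=58/37−8/37·-9122/787=3206/787
back: M1=-7/6−1/4·3206/787=-5159/2361
M: M0=0, M1=-5159/2361, M2=3206/787, M3=-9122/787, M4=8183/787, M5=0
seg 0: a=-4, c=M0/2=0, d=(M1−M0)/(6·3)=-5159/42498, b=Δ0−h0·(2M0+M1)/6=14603/4722
seg 1: a=2, c=M1/2=-5159/4722, d=(M2−M1)/(6·3)=14777/42498, b=Δ1−h1·(2M1+M2)/6=-437/2361
seg 2: a=1, c=M2/2=1603/787, d=(M3−M2)/(6·2)=-3082/2361, b=Δ2−h2·(2M2+M3)/6=12503/4722
seg 3: a=4, c=M3/2=-4561/787, d=(M4−M3)/(6·1)=17305/4722, b=Δ3−h3·(2M3+M4)/6=-22993/4722
seg 4: a=-3, c=M4/2=8183/1574, d=(M5−M4)/(6·1)=-8183/4722, b=Δ4−h4·(2M4+M5)/6=-12905/2361
t_q=9/2 → seg 1, τ=3/2; S=2+-437/2361·τ+-5159/4722·τ²+14777/42498·τ³=5511/12592

  seg 0: a=-4 b=14603/4722 c=0 d=-5159/42498
  seg 1: a=2 b=-437/2361 c=-5159/4722 d=14777/42498
  seg 2: a=1 b=12503/4722 c=1603/787 d=-3082/2361
  seg 3: a=4 b=-22993/4722 c=-4561/787 d=17305/4722
  seg 4: a=-3 b=-12905/2361 c=8183/1574 d=-8183/4722
S(9/2) = 5511/12592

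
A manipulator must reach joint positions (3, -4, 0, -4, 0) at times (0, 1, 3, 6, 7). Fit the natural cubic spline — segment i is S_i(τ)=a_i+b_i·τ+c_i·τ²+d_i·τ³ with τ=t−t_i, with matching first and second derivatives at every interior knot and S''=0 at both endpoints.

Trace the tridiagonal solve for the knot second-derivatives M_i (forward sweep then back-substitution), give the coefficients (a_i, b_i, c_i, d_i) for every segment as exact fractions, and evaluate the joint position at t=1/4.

  seg 0: a=3 b=-10447/1182 c=0 d=2173/1182
  seg 1: a=-4 b=-1964/591 c=2173/394 d=-3373/2364
  seg 2: a=0 b=955/591 c=-600/197 d=1219/1773
  seg 3: a=-4 b=1126/591 c=619/197 d=-619/591
S(1/4) = 20655/25216

Δ: Δ0=-7, Δ1=2, Δ2=-4/3, Δ3=4
row 1: diag=6, rhs=54; c'=1/3, d'=9
row 2: denom=10−2·1/3=28/3; d'=(-20−2·9)/(28/3)=-57/14
row 3: denom=8−3·9/28=197/28; d'=(32−3·-57/14)/(197/28)=1238/197
back: M3=1238/197
back: M2=-57/14−9/28·1238/197=-1200/197
back: M1=9−1/3·-1200/197=2173/197
M: M0=0, M1=2173/197, M2=-1200/197, M3=1238/197, M4=0
seg 0: a=3, c=M0/2=0, d=(M1−M0)/(6·1)=2173/1182, b=Δ0−h0·(2M0+M1)/6=-10447/1182
seg 1: a=-4, c=M1/2=2173/394, d=(M2−M1)/(6·2)=-3373/2364, b=Δ1−h1·(2M1+M2)/6=-1964/591
seg 2: a=0, c=M2/2=-600/197, d=(M3−M2)/(6·3)=1219/1773, b=Δ2−h2·(2M2+M3)/6=955/591
seg 3: a=-4, c=M3/2=619/197, d=(M4−M3)/(6·1)=-619/591, b=Δ3−h3·(2M3+M4)/6=1126/591
t_q=1/4 → seg 0, τ=1/4; S=3+-10447/1182·τ+0·τ²+2173/1182·τ³=20655/25216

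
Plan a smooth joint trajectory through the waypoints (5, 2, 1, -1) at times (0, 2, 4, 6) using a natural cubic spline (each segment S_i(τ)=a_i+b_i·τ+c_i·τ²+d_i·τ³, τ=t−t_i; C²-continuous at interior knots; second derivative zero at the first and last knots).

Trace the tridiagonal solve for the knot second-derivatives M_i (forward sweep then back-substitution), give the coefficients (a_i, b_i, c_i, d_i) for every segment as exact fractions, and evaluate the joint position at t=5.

Δ: Δ0=-3/2, Δ1=-1/2, Δ2=-1
row 1: diag=8, rhs=6; c'=1/4, d'=3/4
row 2: denom=8−2·1/4=15/2; d'=(-3−2·3/4)/(15/2)=-3/5
back: M2=-3/5
back: M1=3/4−1/4·-3/5=9/10
M: M0=0, M1=9/10, M2=-3/5, M3=0
seg 0: a=5, c=M0/2=0, d=(M1−M0)/(6·2)=3/40, b=Δ0−h0·(2M0+M1)/6=-9/5
seg 1: a=2, c=M1/2=9/20, d=(M2−M1)/(6·2)=-1/8, b=Δ1−h1·(2M1+M2)/6=-9/10
seg 2: a=1, c=M2/2=-3/10, d=(M3−M2)/(6·2)=1/20, b=Δ2−h2·(2M2+M3)/6=-3/5
t_q=5 → seg 2, τ=1; S=1+-3/5·τ+-3/10·τ²+1/20·τ³=3/20

  seg 0: a=5 b=-9/5 c=0 d=3/40
  seg 1: a=2 b=-9/10 c=9/20 d=-1/8
  seg 2: a=1 b=-3/5 c=-3/10 d=1/20
S(5) = 3/20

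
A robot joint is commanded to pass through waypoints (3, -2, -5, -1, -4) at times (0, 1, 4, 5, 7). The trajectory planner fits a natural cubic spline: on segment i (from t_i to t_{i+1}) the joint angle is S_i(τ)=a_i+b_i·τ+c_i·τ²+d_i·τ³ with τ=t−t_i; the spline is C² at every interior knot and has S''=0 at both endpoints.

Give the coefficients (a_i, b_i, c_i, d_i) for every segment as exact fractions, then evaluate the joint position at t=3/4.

Δ: Δ0=-5, Δ1=-1, Δ2=4, Δ3=-3/2
row 1: diag=8, rhs=24; c'=3/8, d'=3
row 2: denom=8−3·3/8=55/8; d'=(30−3·3)/(55/8)=168/55
row 3: denom=6−1·8/55=322/55; d'=(-33−1·168/55)/(322/55)=-1983/322
back: M3=-1983/322
back: M2=168/55−8/55·-1983/322=636/161
back: M1=3−3/8·636/161=489/322
M: M0=0, M1=489/322, M2=636/161, M3=-1983/322, M4=0
seg 0: a=3, c=M0/2=0, d=(M1−M0)/(6·1)=163/644, b=Δ0−h0·(2M0+M1)/6=-3383/644
seg 1: a=-2, c=M1/2=489/644, d=(M2−M1)/(6·3)=87/644, b=Δ1−h1·(2M1+M2)/6=-1447/322
seg 2: a=-5, c=M2/2=318/161, d=(M3−M2)/(6·1)=-155/92, b=Δ2−h2·(2M2+M3)/6=2389/644
seg 3: a=-1, c=M3/2=-1983/644, d=(M4−M3)/(6·2)=661/1288, b=Δ3−h3·(2M3+M4)/6=839/322
t_q=3/4 → seg 0, τ=3/4; S=3+-3383/644·τ+0·τ²+163/644·τ³=-4905/5888

  seg 0: a=3 b=-3383/644 c=0 d=163/644
  seg 1: a=-2 b=-1447/322 c=489/644 d=87/644
  seg 2: a=-5 b=2389/644 c=318/161 d=-155/92
  seg 3: a=-1 b=839/322 c=-1983/644 d=661/1288
S(3/4) = -4905/5888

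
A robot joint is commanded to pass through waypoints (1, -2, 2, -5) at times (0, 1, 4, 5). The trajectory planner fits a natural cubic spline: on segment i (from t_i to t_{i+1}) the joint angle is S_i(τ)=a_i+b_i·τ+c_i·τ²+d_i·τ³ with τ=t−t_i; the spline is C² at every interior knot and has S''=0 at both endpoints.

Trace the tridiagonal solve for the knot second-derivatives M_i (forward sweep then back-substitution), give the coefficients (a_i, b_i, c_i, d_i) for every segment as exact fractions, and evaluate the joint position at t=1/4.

  seg 0: a=1 b=-674/165 c=0 d=179/165
  seg 1: a=-2 b=-137/165 c=179/55 d=-38/45
  seg 2: a=2 b=-677/165 c=-239/55 d=239/165
S(1/4) = -3/704

Δ: Δ0=-3, Δ1=4/3, Δ2=-7
row 1: diag=8, rhs=26; c'=3/8, d'=13/4
row 2: denom=8−3·3/8=55/8; d'=(-50−3·13/4)/(55/8)=-478/55
back: M2=-478/55
back: M1=13/4−3/8·-478/55=358/55
M: M0=0, M1=358/55, M2=-478/55, M3=0
seg 0: a=1, c=M0/2=0, d=(M1−M0)/(6·1)=179/165, b=Δ0−h0·(2M0+M1)/6=-674/165
seg 1: a=-2, c=M1/2=179/55, d=(M2−M1)/(6·3)=-38/45, b=Δ1−h1·(2M1+M2)/6=-137/165
seg 2: a=2, c=M2/2=-239/55, d=(M3−M2)/(6·1)=239/165, b=Δ2−h2·(2M2+M3)/6=-677/165
t_q=1/4 → seg 0, τ=1/4; S=1+-674/165·τ+0·τ²+179/165·τ³=-3/704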